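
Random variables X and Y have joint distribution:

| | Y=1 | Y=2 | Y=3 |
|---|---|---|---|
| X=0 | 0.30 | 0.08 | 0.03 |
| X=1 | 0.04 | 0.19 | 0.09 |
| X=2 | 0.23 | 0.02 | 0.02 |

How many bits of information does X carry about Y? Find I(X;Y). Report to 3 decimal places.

Marginals: p(X) = (0.4100, 0.3200, 0.2700), p(Y) = (0.5700, 0.2900, 0.1400).
I(X;Y) = Σ p(x,y)·log₂[p(x,y)/(p(x)p(y))].
  (0,1): 0.30·log₂(1.2837) = 0.1081
  (0,2): 0.08·log₂(0.6728) = -0.0457
  (0,3): 0.03·log₂(0.5226) = -0.0281
  (1,1): 0.04·log₂(0.2193) = -0.0876
  (1,2): 0.19·log₂(2.0474) = 0.1964
  (1,3): 0.09·log₂(2.0089) = 0.0906
  (2,1): 0.23·log₂(1.4945) = 0.1333
  (2,2): 0.02·log₂(0.2554) = -0.0394
  (2,3): 0.02·log₂(0.5291) = -0.0184
Sum = 0.309 bits.

0.309 bits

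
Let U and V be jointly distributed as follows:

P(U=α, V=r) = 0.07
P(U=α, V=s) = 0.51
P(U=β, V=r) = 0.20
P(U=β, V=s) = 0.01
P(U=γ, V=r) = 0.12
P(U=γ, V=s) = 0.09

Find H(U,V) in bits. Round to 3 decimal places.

H(U,V) = −Σ p(x,y)·log₂ p(x,y) over all 6 cells.
  cell (α,r): −0.07·log₂0.07 = 0.2686
  cell (α,s): −0.51·log₂0.51 = 0.4954
  cell (β,r): −0.20·log₂0.20 = 0.4644
  cell (β,s): −0.01·log₂0.01 = 0.0664
  cell (γ,r): −0.12·log₂0.12 = 0.3671
  cell (γ,s): −0.09·log₂0.09 = 0.3127
Sum = 1.975 bits.

1.975 bits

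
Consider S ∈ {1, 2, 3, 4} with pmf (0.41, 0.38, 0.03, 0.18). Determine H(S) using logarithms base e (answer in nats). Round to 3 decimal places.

H(S) = −Σ p·ln p.
  −(0.41)·ln(0.41) = 0.3656
  −(0.38)·ln(0.38) = 0.3677
  −(0.03)·ln(0.03) = 0.1052
  −(0.18)·ln(0.18) = 0.3087
Sum: 0.3656 + 0.3677 + 0.1052 + 0.3087 = 1.147 nats.

1.147 nats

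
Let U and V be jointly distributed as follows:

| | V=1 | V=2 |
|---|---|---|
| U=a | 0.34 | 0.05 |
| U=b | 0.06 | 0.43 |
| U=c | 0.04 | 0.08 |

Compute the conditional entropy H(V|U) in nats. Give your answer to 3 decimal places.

0.408 nats

Chain rule: H(V|U) = H(U,V) − H(U).
Marginals: p(U) = (0.3900, 0.4900, 0.1200), p(V) = (0.4400, 0.5600).
H(U,V) = 1.3791 nats; H(U) = 0.9712 nats.
H(V|U) = 1.3791 − 0.9712 = 0.408 nats.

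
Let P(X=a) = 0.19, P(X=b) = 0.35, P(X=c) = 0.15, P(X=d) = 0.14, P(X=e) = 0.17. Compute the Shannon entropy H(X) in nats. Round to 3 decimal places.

H(X) = −Σ p·ln p.
  −(0.19)·ln(0.19) = 0.3155
  −(0.35)·ln(0.35) = 0.3674
  −(0.15)·ln(0.15) = 0.2846
  −(0.14)·ln(0.14) = 0.2753
  −(0.17)·ln(0.17) = 0.3012
Sum: 0.3155 + 0.3674 + 0.2846 + 0.2753 + 0.3012 = 1.544 nats.

1.544 nats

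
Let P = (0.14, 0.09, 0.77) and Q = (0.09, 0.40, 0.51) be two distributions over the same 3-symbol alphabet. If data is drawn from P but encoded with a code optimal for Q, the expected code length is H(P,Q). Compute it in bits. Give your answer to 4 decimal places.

H(P,Q) = −Σ p·log₂ q.
  −0.14·log₂(0.09) = 0.48635
  −0.09·log₂(0.40) = 0.11897
  −0.77·log₂(0.51) = 0.74800
H(P,Q) = 1.3533 bits.

1.3533 bits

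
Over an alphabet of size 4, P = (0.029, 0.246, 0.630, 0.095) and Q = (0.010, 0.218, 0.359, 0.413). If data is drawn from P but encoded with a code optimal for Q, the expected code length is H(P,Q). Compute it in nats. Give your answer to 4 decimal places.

1.2377 nats

H(P,Q) = −Σ p·ln q.
  −0.029·ln(0.010) = 0.13355
  −0.246·ln(0.218) = 0.37472
  −0.630·ln(0.359) = 0.64539
  −0.095·ln(0.413) = 0.08401
H(P,Q) = 1.2377 nats.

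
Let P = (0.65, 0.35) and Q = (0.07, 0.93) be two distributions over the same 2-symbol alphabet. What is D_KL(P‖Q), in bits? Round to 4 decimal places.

D(P‖Q) = Σ p·log₂(p/q).
  0.65·log₂(0.65/0.07) = 2.08976
  0.35·log₂(0.35/0.93) = -0.49346
D(P‖Q) = 1.5963 bits.

1.5963 bits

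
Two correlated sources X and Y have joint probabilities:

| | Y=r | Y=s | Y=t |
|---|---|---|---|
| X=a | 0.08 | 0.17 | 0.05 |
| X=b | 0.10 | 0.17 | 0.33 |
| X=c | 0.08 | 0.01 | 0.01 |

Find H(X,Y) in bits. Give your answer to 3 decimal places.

2.661 bits

H(X,Y) = −Σ p(x,y)·log₂ p(x,y) over all 9 cells.
  cell (a,r): −0.08·log₂0.08 = 0.2915
  cell (a,s): −0.17·log₂0.17 = 0.4346
  cell (a,t): −0.05·log₂0.05 = 0.2161
  cell (b,r): −0.10·log₂0.10 = 0.3322
  cell (b,s): −0.17·log₂0.17 = 0.4346
  cell (b,t): −0.33·log₂0.33 = 0.5278
  cell (c,r): −0.08·log₂0.08 = 0.2915
  cell (c,s): −0.01·log₂0.01 = 0.0664
  cell (c,t): −0.01·log₂0.01 = 0.0664
Sum = 2.661 bits.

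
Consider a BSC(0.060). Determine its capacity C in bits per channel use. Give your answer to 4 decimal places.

0.6726 bits

Binary symmetric channel: C = 1 − h₂(ε) where h₂ is the binary entropy function.
h₂(0.060) = −0.060·log₂0.060 − 0.940·log₂0.940 = 0.3274.
C = 1 − 0.3274 = 0.6726 bits per channel use.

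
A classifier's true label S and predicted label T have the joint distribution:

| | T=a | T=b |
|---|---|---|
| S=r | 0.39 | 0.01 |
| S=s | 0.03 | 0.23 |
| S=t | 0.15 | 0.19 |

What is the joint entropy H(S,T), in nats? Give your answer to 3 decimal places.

H(S,T) = −Σ p(x,y)·ln p(x,y) over all 6 cells.
  cell (r,a): −0.39·ln0.39 = 0.3672
  cell (r,b): −0.01·ln0.01 = 0.0461
  cell (s,a): −0.03·ln0.03 = 0.1052
  cell (s,b): −0.23·ln0.23 = 0.3380
  cell (t,a): −0.15·ln0.15 = 0.2846
  cell (t,b): −0.19·ln0.19 = 0.3155
Sum = 1.457 nats.

1.457 nats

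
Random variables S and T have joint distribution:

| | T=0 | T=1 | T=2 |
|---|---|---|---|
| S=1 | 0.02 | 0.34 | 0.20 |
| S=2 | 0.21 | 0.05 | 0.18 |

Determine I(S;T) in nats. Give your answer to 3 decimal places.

Marginals: p(S) = (0.5600, 0.4400), p(T) = (0.2300, 0.3900, 0.3800).
I(S;T) = H(S) + H(T) − H(S,T).
H(S) = 0.6859, H(T) = 1.0729, H(S,T) = 1.5531.
I(S;T) = 0.6859 + 1.0729 − 1.5531 = 0.206 nats.

0.206 nats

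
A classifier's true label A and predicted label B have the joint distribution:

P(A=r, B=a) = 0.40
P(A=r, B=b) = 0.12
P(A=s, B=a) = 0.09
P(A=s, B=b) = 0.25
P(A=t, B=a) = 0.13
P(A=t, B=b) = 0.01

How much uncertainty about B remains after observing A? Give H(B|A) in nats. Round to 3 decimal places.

Chain rule: H(B|A) = H(A,B) − H(A).
Marginals: p(A) = (0.5200, 0.3400, 0.1400), p(B) = (0.6200, 0.3800).
H(A,B) = 1.4955 nats; H(A) = 0.9821 nats.
H(B|A) = 1.4955 − 0.9821 = 0.513 nats.

0.513 nats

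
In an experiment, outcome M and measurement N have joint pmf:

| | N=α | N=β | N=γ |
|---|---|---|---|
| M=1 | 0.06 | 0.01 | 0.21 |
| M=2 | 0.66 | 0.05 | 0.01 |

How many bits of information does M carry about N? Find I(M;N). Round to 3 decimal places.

Marginals: p(M) = (0.2800, 0.7200), p(N) = (0.7200, 0.0600, 0.2200).
I(M;N) = Σ p(x,y)·log₂[p(x,y)/(p(x)p(y))].
  (1,α): 0.06·log₂(0.2976) = -0.1049
  (1,β): 0.01·log₂(0.5952) = -0.0075
  (1,γ): 0.21·log₂(3.4091) = 0.3716
  (2,α): 0.66·log₂(1.2731) = 0.2299
  (2,β): 0.05·log₂(1.1574) = 0.0105
  (2,γ): 0.01·log₂(0.0631) = -0.0399
Sum = 0.460 bits.

0.460 bits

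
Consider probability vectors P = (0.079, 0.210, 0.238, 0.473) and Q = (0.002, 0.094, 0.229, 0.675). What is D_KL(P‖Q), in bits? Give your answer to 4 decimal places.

0.4331 bits

D(P‖Q) = Σ p·log₂(p/q).
  0.079·log₂(0.079/0.002) = 0.41900
  0.210·log₂(0.210/0.094) = 0.24353
  0.238·log₂(0.238/0.229) = 0.01324
  0.473·log₂(0.473/0.675) = -0.24267
D(P‖Q) = 0.4331 bits.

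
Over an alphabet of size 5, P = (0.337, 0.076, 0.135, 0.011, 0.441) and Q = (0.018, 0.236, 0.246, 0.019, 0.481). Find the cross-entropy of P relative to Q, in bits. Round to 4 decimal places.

H(P,Q) = −Σ p·log₂ q.
  −0.337·log₂(0.018) = 1.95320
  −0.076·log₂(0.236) = 0.15832
  −0.135·log₂(0.246) = 0.27314
  −0.011·log₂(0.019) = 0.06290
  −0.441·log₂(0.481) = 0.46565
H(P,Q) = 2.9132 bits.

2.9132 bits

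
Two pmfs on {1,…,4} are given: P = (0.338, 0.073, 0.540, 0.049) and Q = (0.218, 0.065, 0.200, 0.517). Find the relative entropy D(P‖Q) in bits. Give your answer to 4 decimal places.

0.8333 bits

D(P‖Q) = Σ p·log₂(p/q).
  0.338·log₂(0.338/0.218) = 0.21385
  0.073·log₂(0.073/0.065) = 0.01222
  0.540·log₂(0.540/0.200) = 0.77380
  0.049·log₂(0.049/0.517) = -0.16657
D(P‖Q) = 0.8333 bits.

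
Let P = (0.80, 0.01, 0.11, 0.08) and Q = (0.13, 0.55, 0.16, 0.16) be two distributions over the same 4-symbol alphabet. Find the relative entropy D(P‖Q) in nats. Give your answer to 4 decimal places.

D(P‖Q) = Σ p·ln(p/q).
  0.80·ln(0.80/0.13) = 1.45366
  0.01·ln(0.01/0.55) = -0.04007
  0.11·ln(0.11/0.16) = -0.04122
  0.08·ln(0.08/0.16) = -0.05545
D(P‖Q) = 1.3169 nats.

1.3169 nats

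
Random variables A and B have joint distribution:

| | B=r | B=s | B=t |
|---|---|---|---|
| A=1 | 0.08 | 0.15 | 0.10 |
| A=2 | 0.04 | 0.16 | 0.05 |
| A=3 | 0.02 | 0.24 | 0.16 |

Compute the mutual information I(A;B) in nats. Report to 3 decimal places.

Marginals: p(A) = (0.3300, 0.2500, 0.4200), p(B) = (0.1400, 0.5500, 0.3100).
I(A;B) = Σ p(x,y)·ln[p(x,y)/(p(x)p(y))].
  (1,r): 0.08·ln(1.7316) = 0.0439
  (1,s): 0.15·ln(0.8264) = -0.0286
  (1,t): 0.10·ln(0.9775) = -0.0023
  (2,r): 0.04·ln(1.1429) = 0.0053
  (2,s): 0.16·ln(1.1636) = 0.0242
  (2,t): 0.05·ln(0.6452) = -0.0219
  (3,r): 0.02·ln(0.3401) = -0.0216
  (3,s): 0.24·ln(1.0390) = 0.0092
  (3,t): 0.16·ln(1.2289) = 0.0330
Sum = 0.041 nats.

0.041 nats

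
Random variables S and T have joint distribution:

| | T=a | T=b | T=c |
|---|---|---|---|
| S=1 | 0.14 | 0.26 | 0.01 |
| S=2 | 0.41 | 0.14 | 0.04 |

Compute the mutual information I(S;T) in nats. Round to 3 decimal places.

Marginals: p(S) = (0.4100, 0.5900), p(T) = (0.5500, 0.4000, 0.0500).
I(S;T) = Σ p(x,y)·ln[p(x,y)/(p(x)p(y))].
  (1,a): 0.14·ln(0.6208) = -0.0667
  (1,b): 0.26·ln(1.5854) = 0.1198
  (1,c): 0.01·ln(0.4878) = -0.0072
  (2,a): 0.41·ln(1.2635) = 0.0959
  (2,b): 0.14·ln(0.5932) = -0.0731
  (2,c): 0.04·ln(1.3559) = 0.0122
Sum = 0.081 nats.

0.081 nats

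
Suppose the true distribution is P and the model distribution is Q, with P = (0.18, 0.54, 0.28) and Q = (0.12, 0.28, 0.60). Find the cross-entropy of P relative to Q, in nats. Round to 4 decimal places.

H(P,Q) = −Σ p·ln q.
  −0.18·ln(0.12) = 0.38165
  −0.54·ln(0.28) = 0.68740
  −0.28·ln(0.60) = 0.14303
H(P,Q) = 1.2121 nats.

1.2121 nats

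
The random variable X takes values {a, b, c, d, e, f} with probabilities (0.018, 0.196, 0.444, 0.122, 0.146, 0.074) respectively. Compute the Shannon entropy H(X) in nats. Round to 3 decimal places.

H(X) = −Σ p·ln p.
  −(0.018)·ln(0.018) = 0.0723
  −(0.196)·ln(0.196) = 0.3194
  −(0.444)·ln(0.444) = 0.3605
  −(0.122)·ln(0.122) = 0.2567
  −(0.146)·ln(0.146) = 0.2809
  −(0.074)·ln(0.074) = 0.1927
Sum: 0.0723 + 0.3194 + 0.3605 + 0.2567 + 0.2809 + 0.1927 = 1.482 nats.

1.482 nats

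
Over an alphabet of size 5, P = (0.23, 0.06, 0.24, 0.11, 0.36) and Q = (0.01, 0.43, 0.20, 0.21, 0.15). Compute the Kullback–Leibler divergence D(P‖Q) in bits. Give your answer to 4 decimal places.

1.2851 bits

D(P‖Q) = Σ p·log₂(p/q).
  0.23·log₂(0.23/0.01) = 1.04042
  0.06·log₂(0.06/0.43) = -0.17048
  0.24·log₂(0.24/0.20) = 0.06313
  0.11·log₂(0.11/0.21) = -0.10262
  0.36·log₂(0.36/0.15) = 0.45469
D(P‖Q) = 1.2851 bits.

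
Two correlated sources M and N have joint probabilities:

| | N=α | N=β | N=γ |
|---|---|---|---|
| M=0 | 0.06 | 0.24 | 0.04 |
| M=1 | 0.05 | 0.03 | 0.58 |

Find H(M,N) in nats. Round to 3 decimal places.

1.211 nats

H(M,N) = −Σ p(x,y)·ln p(x,y) over all 6 cells.
  cell (0,α): −0.06·ln0.06 = 0.1688
  cell (0,β): −0.24·ln0.24 = 0.3425
  cell (0,γ): −0.04·ln0.04 = 0.1288
  cell (1,α): −0.05·ln0.05 = 0.1498
  cell (1,β): −0.03·ln0.03 = 0.1052
  cell (1,γ): −0.58·ln0.58 = 0.3159
Sum = 1.211 nats.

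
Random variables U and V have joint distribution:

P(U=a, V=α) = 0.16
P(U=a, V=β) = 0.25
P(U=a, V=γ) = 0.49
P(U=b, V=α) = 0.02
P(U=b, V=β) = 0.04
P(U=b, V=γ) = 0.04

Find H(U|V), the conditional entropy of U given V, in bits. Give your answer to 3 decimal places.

0.463 bits

Chain rule: H(U|V) = H(U,V) − H(V).
Marginals: p(U) = (0.9000, 0.1000), p(V) = (0.1800, 0.2900, 0.5300).
H(U,V) = 1.9117 bits; H(V) = 1.4487 bits.
H(U|V) = 1.9117 − 1.4487 = 0.463 bits.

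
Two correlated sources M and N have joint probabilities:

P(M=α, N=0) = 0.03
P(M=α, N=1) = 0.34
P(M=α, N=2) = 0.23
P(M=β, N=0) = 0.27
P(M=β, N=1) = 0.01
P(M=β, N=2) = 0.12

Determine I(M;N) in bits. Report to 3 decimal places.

0.440 bits

Marginals: p(M) = (0.6000, 0.4000), p(N) = (0.3000, 0.3500, 0.3500).
I(M;N) = H(M) + H(N) − H(M,N).
H(M) = 0.9710, H(N) = 1.5813, H(M,N) = 2.1121.
I(M;N) = 0.9710 + 1.5813 − 2.1121 = 0.440 bits.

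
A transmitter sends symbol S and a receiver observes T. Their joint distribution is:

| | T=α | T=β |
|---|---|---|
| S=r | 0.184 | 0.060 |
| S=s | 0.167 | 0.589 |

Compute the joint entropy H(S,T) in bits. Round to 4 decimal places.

1.5739 bits

H(S,T) = −Σ p(x,y)·log₂ p(x,y) over all 4 cells.
  cell (r,α): −0.184·log₂0.184 = 0.44937
  cell (r,β): −0.060·log₂0.060 = 0.24353
  cell (s,α): −0.167·log₂0.167 = 0.43121
  cell (s,β): −0.589·log₂0.589 = 0.44980
Sum = 1.5739 bits.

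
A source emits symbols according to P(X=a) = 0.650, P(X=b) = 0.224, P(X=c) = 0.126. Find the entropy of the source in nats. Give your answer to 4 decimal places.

0.8761 nats

H(X) = −Σ p·ln p.
  −(0.650)·ln(0.650) = 0.28001
  −(0.224)·ln(0.224) = 0.33513
  −(0.126)·ln(0.126) = 0.26101
Sum: 0.28001 + 0.33513 + 0.26101 = 0.8761 nats.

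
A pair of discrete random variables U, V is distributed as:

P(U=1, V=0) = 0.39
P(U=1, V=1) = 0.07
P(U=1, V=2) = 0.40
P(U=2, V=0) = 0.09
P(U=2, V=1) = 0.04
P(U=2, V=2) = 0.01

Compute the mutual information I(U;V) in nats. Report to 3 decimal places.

Marginals: p(U) = (0.8600, 0.1400), p(V) = (0.4800, 0.1100, 0.4100).
I(U;V) = Σ p(x,y)·ln[p(x,y)/(p(x)p(y))].
  (1,0): 0.39·ln(0.9448) = -0.0222
  (1,1): 0.07·ln(0.7400) = -0.0211
  (1,2): 0.40·ln(1.1344) = 0.0505
  (2,0): 0.09·ln(1.3393) = 0.0263
  (2,1): 0.04·ln(2.5974) = 0.0382
  (2,2): 0.01·ln(0.1742) = -0.0175
Sum = 0.054 nats.

0.054 nats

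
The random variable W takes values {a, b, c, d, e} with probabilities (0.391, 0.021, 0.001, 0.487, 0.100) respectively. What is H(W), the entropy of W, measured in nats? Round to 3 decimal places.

H(W) = −Σ p·ln p.
  −(0.391)·ln(0.391) = 0.3672
  −(0.021)·ln(0.021) = 0.0811
  −(0.001)·ln(0.001) = 0.0069
  −(0.487)·ln(0.487) = 0.3504
  −(0.100)·ln(0.100) = 0.2303
Sum: 0.3672 + 0.0811 + 0.0069 + 0.3504 + 0.2303 = 1.036 nats.

1.036 nats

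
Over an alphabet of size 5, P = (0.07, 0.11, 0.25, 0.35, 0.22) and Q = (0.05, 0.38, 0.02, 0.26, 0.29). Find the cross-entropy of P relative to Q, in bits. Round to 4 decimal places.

H(P,Q) = −Σ p·log₂ q.
  −0.07·log₂(0.05) = 0.30253
  −0.11·log₂(0.38) = 0.15355
  −0.25·log₂(0.02) = 1.41096
  −0.35·log₂(0.26) = 0.68020
  −0.22·log₂(0.29) = 0.39289
H(P,Q) = 2.9401 bits.

2.9401 bits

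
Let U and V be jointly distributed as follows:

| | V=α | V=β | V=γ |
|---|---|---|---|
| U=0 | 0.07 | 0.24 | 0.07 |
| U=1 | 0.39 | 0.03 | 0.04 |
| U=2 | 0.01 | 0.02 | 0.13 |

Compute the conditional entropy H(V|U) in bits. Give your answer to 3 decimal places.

Marginals: p(U) = (0.3800, 0.4600, 0.1600), p(V) = (0.4700, 0.2900, 0.2400).
H(V|U) = Σ p(U) · H(V|U=·).
  U=0: p=0.3800, H(V|U=0) = 1.3179
  U=1: p=0.4600, H(V|U=1) = 0.7652
  U=2: p=0.1600, H(V|U=2) = 0.8684
Weighted sum = 0.992 bits.

0.992 bits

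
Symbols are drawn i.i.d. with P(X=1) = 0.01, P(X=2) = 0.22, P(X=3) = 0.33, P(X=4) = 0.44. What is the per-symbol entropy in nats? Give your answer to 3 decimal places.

H(X) = −Σ p·ln p.
  −(0.01)·ln(0.01) = 0.0461
  −(0.22)·ln(0.22) = 0.3331
  −(0.33)·ln(0.33) = 0.3659
  −(0.44)·ln(0.44) = 0.3612
Sum: 0.0461 + 0.3331 + 0.3659 + 0.3612 = 1.106 nats.

1.106 nats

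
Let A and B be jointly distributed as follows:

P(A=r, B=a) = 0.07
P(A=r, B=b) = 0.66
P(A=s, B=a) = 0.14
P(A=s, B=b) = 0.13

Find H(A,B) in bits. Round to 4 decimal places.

H(A,B) = −Σ p(x,y)·log₂ p(x,y) over all 4 cells.
  cell (r,a): −0.07·log₂0.07 = 0.26856
  cell (r,b): −0.66·log₂0.66 = 0.39564
  cell (s,a): −0.14·log₂0.14 = 0.39711
  cell (s,b): −0.13·log₂0.13 = 0.38264
Sum = 1.4440 bits.

1.4440 bits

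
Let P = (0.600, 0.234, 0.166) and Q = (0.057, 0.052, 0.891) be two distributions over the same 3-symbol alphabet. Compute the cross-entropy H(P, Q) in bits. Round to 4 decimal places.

H(P,Q) = −Σ p·log₂ q.
  −0.600·log₂(0.057) = 2.47974
  −0.234·log₂(0.052) = 0.99809
  −0.166·log₂(0.891) = 0.02764
H(P,Q) = 3.5055 bits.

3.5055 bits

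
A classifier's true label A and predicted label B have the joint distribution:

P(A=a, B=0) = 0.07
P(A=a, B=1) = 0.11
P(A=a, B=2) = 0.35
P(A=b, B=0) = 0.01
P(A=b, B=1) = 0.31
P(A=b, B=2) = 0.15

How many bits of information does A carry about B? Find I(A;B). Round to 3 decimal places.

Marginals: p(A) = (0.5300, 0.4700), p(B) = (0.0800, 0.4200, 0.5000).
I(A;B) = Σ p(x,y)·log₂[p(x,y)/(p(x)p(y))].
  (a,0): 0.07·log₂(1.6509) = 0.0506
  (a,1): 0.11·log₂(0.4942) = -0.1119
  (a,2): 0.35·log₂(1.3208) = 0.1405
  (b,0): 0.01·log₂(0.2660) = -0.0191
  (b,1): 0.31·log₂(1.5704) = 0.2019
  (b,2): 0.15·log₂(0.6383) = -0.0972
Sum = 0.165 bits.

0.165 bits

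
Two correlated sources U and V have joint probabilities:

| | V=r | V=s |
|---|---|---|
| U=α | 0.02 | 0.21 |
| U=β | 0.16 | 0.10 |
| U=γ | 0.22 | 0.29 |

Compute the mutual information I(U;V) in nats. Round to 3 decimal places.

Marginals: p(U) = (0.2300, 0.2600, 0.5100), p(V) = (0.4000, 0.6000).
I(U;V) = H(U) + H(V) − H(U,V).
H(U) = 1.0317, H(V) = 0.6730, H(U,V) = 1.6215.
I(U;V) = 1.0317 + 0.6730 − 1.6215 = 0.083 nats.

0.083 nats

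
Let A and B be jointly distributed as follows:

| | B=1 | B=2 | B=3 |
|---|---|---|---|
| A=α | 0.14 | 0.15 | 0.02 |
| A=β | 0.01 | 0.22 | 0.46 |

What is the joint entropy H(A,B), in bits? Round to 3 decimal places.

H(A,B) = −Σ p(x,y)·log₂ p(x,y) over all 6 cells.
  cell (α,1): −0.14·log₂0.14 = 0.3971
  cell (α,2): −0.15·log₂0.15 = 0.4105
  cell (α,3): −0.02·log₂0.02 = 0.1129
  cell (β,1): −0.01·log₂0.01 = 0.0664
  cell (β,2): −0.22·log₂0.22 = 0.4806
  cell (β,3): −0.46·log₂0.46 = 0.5153
Sum = 1.983 bits.

1.983 bits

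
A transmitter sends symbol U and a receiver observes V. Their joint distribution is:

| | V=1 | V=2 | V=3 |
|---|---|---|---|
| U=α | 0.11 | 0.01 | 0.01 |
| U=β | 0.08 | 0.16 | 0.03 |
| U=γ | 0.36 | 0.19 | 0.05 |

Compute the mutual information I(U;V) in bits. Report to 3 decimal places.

0.101 bits

Marginals: p(U) = (0.1300, 0.2700, 0.6000), p(V) = (0.5500, 0.3600, 0.0900).
I(U;V) = Σ p(x,y)·log₂[p(x,y)/(p(x)p(y))].
  (α,1): 0.11·log₂(1.5385) = 0.0684
  (α,2): 0.01·log₂(0.2137) = -0.0223
  (α,3): 0.01·log₂(0.8547) = -0.0023
  (β,1): 0.08·log₂(0.5387) = -0.0714
  (β,2): 0.16·log₂(1.6461) = 0.1150
  (β,3): 0.03·log₂(1.2346) = 0.0091
  (γ,1): 0.36·log₂(1.0909) = 0.0452
  (γ,2): 0.19·log₂(0.8796) = -0.0352
  (γ,3): 0.05·log₂(0.9259) = -0.0056
Sum = 0.101 bits.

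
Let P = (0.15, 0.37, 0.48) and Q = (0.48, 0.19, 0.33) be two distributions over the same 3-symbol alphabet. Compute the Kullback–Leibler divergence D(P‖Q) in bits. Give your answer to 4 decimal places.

0.3635 bits

D(P‖Q) = Σ p·log₂(p/q).
  0.15·log₂(0.15/0.48) = -0.25171
  0.37·log₂(0.37/0.19) = 0.35576
  0.48·log₂(0.48/0.33) = 0.25947
D(P‖Q) = 0.3635 bits.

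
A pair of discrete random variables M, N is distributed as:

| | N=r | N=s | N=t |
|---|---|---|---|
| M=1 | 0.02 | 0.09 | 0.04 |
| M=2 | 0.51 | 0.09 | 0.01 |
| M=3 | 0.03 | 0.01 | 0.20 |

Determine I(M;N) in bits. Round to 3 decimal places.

Marginals: p(M) = (0.1500, 0.6100, 0.2400), p(N) = (0.5600, 0.1900, 0.2500).
I(M;N) = H(M) + H(N) − H(M,N).
H(M) = 1.3397, H(N) = 1.4237, H(M,N) = 2.1684.
I(M;N) = 1.3397 + 1.4237 − 2.1684 = 0.595 bits.

0.595 bits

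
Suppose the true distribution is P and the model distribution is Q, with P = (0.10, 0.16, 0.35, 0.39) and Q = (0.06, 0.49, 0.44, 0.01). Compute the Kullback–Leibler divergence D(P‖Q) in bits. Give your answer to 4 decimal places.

D(P‖Q) = Σ p·log₂(p/q).
  0.10·log₂(0.10/0.06) = 0.07370
  0.16·log₂(0.16/0.49) = -0.25835
  0.35·log₂(0.35/0.44) = -0.11555
  0.39·log₂(0.39/0.01) = 2.06131
D(P‖Q) = 1.7611 bits.

1.7611 bits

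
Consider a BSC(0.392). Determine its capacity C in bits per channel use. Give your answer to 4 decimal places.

Binary symmetric channel: C = 1 − h₂(ε) where h₂ is the binary entropy function.
h₂(0.392) = −0.392·log₂0.392 − 0.608·log₂0.608 = 0.9661.
C = 1 − 0.9661 = 0.0339 bits per channel use.

0.0339 bits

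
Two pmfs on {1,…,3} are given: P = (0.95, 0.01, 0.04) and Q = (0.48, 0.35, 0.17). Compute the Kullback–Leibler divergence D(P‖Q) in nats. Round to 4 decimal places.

D(P‖Q) = Σ p·ln(p/q).
  0.95·ln(0.95/0.48) = 0.64854
  0.01·ln(0.01/0.35) = -0.03555
  0.04·ln(0.04/0.17) = -0.05788
D(P‖Q) = 0.5551 nats.

0.5551 nats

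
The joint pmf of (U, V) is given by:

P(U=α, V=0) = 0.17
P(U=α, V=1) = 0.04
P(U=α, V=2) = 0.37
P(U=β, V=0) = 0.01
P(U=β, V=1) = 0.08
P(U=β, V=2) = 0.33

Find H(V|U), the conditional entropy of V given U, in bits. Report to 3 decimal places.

Marginals: p(U) = (0.5800, 0.4200), p(V) = (0.1800, 0.1200, 0.7000).
H(V|U) = Σ p(U) · H(V|U=·).
  U=α: p=0.5800, H(V|U=α) = 1.1987
  U=β: p=0.4200, H(V|U=β) = 0.8574
Weighted sum = 1.055 bits.

1.055 bits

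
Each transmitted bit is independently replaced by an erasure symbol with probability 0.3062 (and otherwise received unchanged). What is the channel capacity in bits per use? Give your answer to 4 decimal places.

Binary erasure channel: capacity C = 1 − ε.
C = 1 − 0.3062 = 0.6938 bits per channel use.

0.6938 bits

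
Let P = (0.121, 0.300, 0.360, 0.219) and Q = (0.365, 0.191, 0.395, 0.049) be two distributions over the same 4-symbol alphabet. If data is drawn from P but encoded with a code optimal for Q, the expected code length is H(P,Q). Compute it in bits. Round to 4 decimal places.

2.3278 bits

H(P,Q) = −Σ p·log₂ q.
  −0.121·log₂(0.365) = 0.17594
  −0.300·log₂(0.191) = 0.71651
  −0.360·log₂(0.395) = 0.48243
  −0.219·log₂(0.049) = 0.95289
H(P,Q) = 2.3278 bits.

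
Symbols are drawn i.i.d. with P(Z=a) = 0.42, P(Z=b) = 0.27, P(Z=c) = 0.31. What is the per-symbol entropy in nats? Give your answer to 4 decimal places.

H(Z) = −Σ p·ln p.
  −(0.42)·ln(0.42) = 0.36435
  −(0.27)·ln(0.27) = 0.35352
  −(0.31)·ln(0.31) = 0.36307
Sum: 0.36435 + 0.35352 + 0.36307 = 1.0809 nats.

1.0809 nats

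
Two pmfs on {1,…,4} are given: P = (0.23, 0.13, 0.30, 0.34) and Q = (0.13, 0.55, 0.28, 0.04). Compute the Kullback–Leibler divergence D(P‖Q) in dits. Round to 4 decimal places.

D(P‖Q) = Σ p·log₁₀(p/q).
  0.23·log₁₀(0.23/0.13) = 0.05699
  0.13·log₁₀(0.13/0.55) = -0.08143
  0.30·log₁₀(0.30/0.28) = 0.00899
  0.34·log₁₀(0.34/0.04) = 0.31600
D(P‖Q) = 0.3005 dits.

0.3005 dits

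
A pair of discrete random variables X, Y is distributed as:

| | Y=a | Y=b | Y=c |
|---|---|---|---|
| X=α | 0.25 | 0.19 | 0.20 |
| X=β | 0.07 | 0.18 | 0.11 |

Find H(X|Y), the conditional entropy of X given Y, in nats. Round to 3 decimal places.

0.626 nats

Marginals: p(X) = (0.6400, 0.3600), p(Y) = (0.3200, 0.3700, 0.3100).
H(X|Y) = Σ p(Y) · H(X|Y=·).
  Y=a: p=0.3200, H(X|Y=a) = 0.5253
  Y=b: p=0.3700, H(X|Y=b) = 0.6928
  Y=c: p=0.3100, H(X|Y=c) = 0.6504
Weighted sum = 0.626 nats.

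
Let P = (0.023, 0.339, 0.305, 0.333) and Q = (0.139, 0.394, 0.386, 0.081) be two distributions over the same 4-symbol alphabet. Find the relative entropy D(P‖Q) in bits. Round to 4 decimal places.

D(P‖Q) = Σ p·log₂(p/q).
  0.023·log₂(0.023/0.139) = -0.05969
  0.339·log₂(0.339/0.394) = -0.07353
  0.305·log₂(0.305/0.386) = -0.10364
  0.333·log₂(0.333/0.081) = 0.67916
D(P‖Q) = 0.4423 bits.

0.4423 bits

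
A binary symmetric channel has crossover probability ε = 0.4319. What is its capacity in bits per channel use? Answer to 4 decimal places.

Binary symmetric channel: C = 1 − h₂(ε) where h₂ is the binary entropy function.
h₂(0.4319) = −0.4319·log₂0.4319 − 0.5681·log₂0.5681 = 0.9866.
C = 1 − 0.9866 = 0.0134 bits per channel use.

0.0134 bits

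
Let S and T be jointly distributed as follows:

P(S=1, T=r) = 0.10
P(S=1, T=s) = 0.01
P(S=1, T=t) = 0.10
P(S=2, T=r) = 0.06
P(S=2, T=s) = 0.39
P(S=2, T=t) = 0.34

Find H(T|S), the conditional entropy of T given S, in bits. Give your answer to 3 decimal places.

1.292 bits

Chain rule: H(T|S) = H(S,T) − H(S).
Marginals: p(S) = (0.2100, 0.7900), p(T) = (0.1600, 0.4000, 0.4400).
H(S,T) = 2.0333 bits; H(S) = 0.7415 bits.
H(T|S) = 2.0333 − 0.7415 = 1.292 bits.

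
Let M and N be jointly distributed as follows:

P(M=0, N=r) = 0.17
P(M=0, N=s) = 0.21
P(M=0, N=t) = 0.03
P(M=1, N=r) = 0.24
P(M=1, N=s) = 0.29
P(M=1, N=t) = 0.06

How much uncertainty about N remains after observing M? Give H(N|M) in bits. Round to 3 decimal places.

Chain rule: H(N|M) = H(M,N) − H(M).
Marginals: p(M) = (0.4100, 0.5900), p(N) = (0.4100, 0.5000, 0.0900).
H(M,N) = 2.3147 bits; H(M) = 0.9765 bits.
H(N|M) = 2.3147 − 0.9765 = 1.338 bits.

1.338 bits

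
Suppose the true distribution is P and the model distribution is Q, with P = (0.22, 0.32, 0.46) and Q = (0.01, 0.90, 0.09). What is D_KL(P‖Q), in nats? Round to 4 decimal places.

1.0996 nats

D(P‖Q) = Σ p·ln(p/q).
  0.22·ln(0.22/0.01) = 0.68003
  0.32·ln(0.32/0.90) = -0.33090
  0.46·ln(0.46/0.09) = 0.75045
D(P‖Q) = 1.0996 nats.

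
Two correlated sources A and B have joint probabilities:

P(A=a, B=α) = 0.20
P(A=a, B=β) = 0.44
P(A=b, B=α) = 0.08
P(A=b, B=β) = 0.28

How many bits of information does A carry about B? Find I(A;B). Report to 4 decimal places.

0.0069 bits

Marginals: p(A) = (0.6400, 0.3600), p(B) = (0.2800, 0.7200).
I(A;B) = H(A) + H(B) − H(A,B).
H(A) = 0.9427, H(B) = 0.8555, H(A,B) = 1.7913.
I(A;B) = 0.9427 + 0.8555 − 1.7913 = 0.0069 bits.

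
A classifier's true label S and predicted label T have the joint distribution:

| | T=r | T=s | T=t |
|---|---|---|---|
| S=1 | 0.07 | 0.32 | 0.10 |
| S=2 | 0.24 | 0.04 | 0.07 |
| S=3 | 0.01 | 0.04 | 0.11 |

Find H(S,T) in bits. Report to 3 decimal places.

H(S,T) = −Σ p(x,y)·log₂ p(x,y) over all 9 cells.
  cell (1,r): −0.07·log₂0.07 = 0.2686
  cell (1,s): −0.32·log₂0.32 = 0.5260
  cell (1,t): −0.10·log₂0.10 = 0.3322
  cell (2,r): −0.24·log₂0.24 = 0.4941
  cell (2,s): −0.04·log₂0.04 = 0.1858
  cell (2,t): −0.07·log₂0.07 = 0.2686
  cell (3,r): −0.01·log₂0.01 = 0.0664
  cell (3,s): −0.04·log₂0.04 = 0.1858
  cell (3,t): −0.11·log₂0.11 = 0.3503
Sum = 2.678 bits.

2.678 bits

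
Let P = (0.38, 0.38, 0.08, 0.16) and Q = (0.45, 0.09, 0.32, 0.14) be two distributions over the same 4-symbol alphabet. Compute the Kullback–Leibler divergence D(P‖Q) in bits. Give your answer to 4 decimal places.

0.5678 bits

D(P‖Q) = Σ p·log₂(p/q).
  0.38·log₂(0.38/0.45) = -0.09269
  0.38·log₂(0.38/0.09) = 0.78964
  0.08·log₂(0.08/0.32) = -0.16000
  0.16·log₂(0.16/0.14) = 0.03082
D(P‖Q) = 0.5678 bits.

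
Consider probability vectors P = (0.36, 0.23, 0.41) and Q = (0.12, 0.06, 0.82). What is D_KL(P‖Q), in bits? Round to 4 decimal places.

D(P‖Q) = Σ p·log₂(p/q).
  0.36·log₂(0.36/0.12) = 0.57059
  0.23·log₂(0.23/0.06) = 0.44588
  0.41·log₂(0.41/0.82) = -0.41000
D(P‖Q) = 0.6065 bits.

0.6065 bits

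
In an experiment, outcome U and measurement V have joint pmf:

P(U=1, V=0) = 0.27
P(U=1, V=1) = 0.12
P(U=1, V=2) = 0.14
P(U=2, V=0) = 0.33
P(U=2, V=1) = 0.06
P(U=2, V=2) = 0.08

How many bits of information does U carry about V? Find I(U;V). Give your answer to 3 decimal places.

0.028 bits

Marginals: p(U) = (0.5300, 0.4700), p(V) = (0.6000, 0.1800, 0.2200).
I(U;V) = H(U) + H(V) − H(U,V).
H(U) = 0.9974, H(V) = 1.3681, H(U,V) = 2.3371.
I(U;V) = 0.9974 + 1.3681 − 2.3371 = 0.028 bits.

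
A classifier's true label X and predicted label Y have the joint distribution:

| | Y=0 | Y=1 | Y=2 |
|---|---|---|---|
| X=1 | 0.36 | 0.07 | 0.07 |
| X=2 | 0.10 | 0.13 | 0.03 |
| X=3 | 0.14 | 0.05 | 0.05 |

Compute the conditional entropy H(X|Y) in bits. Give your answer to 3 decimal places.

Marginals: p(X) = (0.5000, 0.2600, 0.2400), p(Y) = (0.6000, 0.2500, 0.1500).
H(X|Y) = Σ p(Y) · H(X|Y=·).
  Y=0: p=0.6000, H(X|Y=0) = 1.3629
  Y=1: p=0.2500, H(X|Y=1) = 1.4692
  Y=2: p=0.1500, H(X|Y=2) = 1.5058
Weighted sum = 1.411 bits.

1.411 bits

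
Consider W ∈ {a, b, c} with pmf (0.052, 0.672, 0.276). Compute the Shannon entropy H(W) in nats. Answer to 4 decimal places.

0.7762 nats

H(W) = −Σ p·ln p.
  −(0.052)·ln(0.052) = 0.15374
  −(0.672)·ln(0.672) = 0.26712
  −(0.276)·ln(0.276) = 0.35531
Sum: 0.15374 + 0.26712 + 0.35531 = 0.7762 nats.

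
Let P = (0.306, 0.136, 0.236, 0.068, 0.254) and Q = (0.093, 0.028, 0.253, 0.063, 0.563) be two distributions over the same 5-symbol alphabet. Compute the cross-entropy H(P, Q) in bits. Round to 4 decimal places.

2.6998 bits

H(P,Q) = −Σ p·log₂ q.
  −0.306·log₂(0.093) = 1.04855
  −0.136·log₂(0.028) = 0.70155
  −0.236·log₂(0.253) = 0.46794
  −0.068·log₂(0.063) = 0.27122
  −0.254·log₂(0.563) = 0.21051
H(P,Q) = 2.6998 bits.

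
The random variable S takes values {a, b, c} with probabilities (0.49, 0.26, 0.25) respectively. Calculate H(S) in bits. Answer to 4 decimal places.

1.5096 bits

H(S) = −Σ p·log₂ p.
  −(0.49)·log₂(0.49) = 0.50428
  −(0.26)·log₂(0.26) = 0.50529
  −(0.25)·log₂(0.25) = 0.50000
Sum: 0.50428 + 0.50529 + 0.50000 = 1.5096 bits.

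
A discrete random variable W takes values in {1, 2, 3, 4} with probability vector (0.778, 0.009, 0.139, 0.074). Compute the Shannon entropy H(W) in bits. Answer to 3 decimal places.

H(W) = −Σ p·log₂ p.
  −(0.778)·log₂(0.778) = 0.2818
  −(0.009)·log₂(0.009) = 0.0612
  −(0.139)·log₂(0.139) = 0.3957
  −(0.074)·log₂(0.074) = 0.2780
Sum: 0.2818 + 0.0612 + 0.3957 + 0.2780 = 1.017 bits.

1.017 bits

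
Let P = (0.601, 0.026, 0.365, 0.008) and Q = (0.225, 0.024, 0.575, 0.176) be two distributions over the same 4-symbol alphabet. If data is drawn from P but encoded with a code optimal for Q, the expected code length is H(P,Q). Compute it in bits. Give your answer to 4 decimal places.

H(P,Q) = −Σ p·log₂ q.
  −0.601·log₂(0.225) = 1.29335
  −0.026·log₂(0.024) = 0.13990
  −0.365·log₂(0.575) = 0.29140
  −0.008·log₂(0.176) = 0.02005
H(P,Q) = 1.7447 bits.

1.7447 bits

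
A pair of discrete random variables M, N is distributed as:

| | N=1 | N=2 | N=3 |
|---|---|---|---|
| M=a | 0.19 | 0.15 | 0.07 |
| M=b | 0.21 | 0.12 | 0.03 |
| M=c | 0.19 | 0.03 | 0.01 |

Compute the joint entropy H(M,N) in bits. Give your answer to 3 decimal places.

H(M,N) = −Σ p(x,y)·log₂ p(x,y) over all 9 cells.
  cell (a,1): −0.19·log₂0.19 = 0.4552
  cell (a,2): −0.15·log₂0.15 = 0.4105
  cell (a,3): −0.07·log₂0.07 = 0.2686
  cell (b,1): −0.21·log₂0.21 = 0.4728
  cell (b,2): −0.12·log₂0.12 = 0.3671
  cell (b,3): −0.03·log₂0.03 = 0.1518
  cell (c,1): −0.19·log₂0.19 = 0.4552
  cell (c,2): −0.03·log₂0.03 = 0.1518
  cell (c,3): −0.01·log₂0.01 = 0.0664
Sum = 2.799 bits.

2.799 bits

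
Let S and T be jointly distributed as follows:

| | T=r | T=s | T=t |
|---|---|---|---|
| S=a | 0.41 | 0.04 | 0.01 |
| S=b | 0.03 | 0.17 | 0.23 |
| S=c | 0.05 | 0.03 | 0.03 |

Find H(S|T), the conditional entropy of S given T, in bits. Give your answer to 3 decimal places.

0.865 bits

Marginals: p(S) = (0.4600, 0.4300, 0.1100), p(T) = (0.4900, 0.2400, 0.2700).
H(S|T) = Σ p(T) · H(S|T=·).
  T=r: p=0.4900, H(S|T=r) = 0.7979
  T=s: p=0.2400, H(S|T=s) = 1.1582
  T=t: p=0.2700, H(S|T=t) = 0.7254
Weighted sum = 0.865 bits.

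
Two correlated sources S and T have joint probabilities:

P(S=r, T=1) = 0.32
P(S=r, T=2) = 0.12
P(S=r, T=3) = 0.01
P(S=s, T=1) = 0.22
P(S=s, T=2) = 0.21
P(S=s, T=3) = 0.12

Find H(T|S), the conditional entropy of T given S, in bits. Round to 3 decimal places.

1.287 bits

Marginals: p(S) = (0.4500, 0.5500), p(T) = (0.5400, 0.3300, 0.1300).
H(T|S) = Σ p(S) · H(T|S=·).
  S=r: p=0.4500, H(T|S=r) = 0.9803
  S=s: p=0.5500, H(T|S=s) = 1.5383
Weighted sum = 1.287 bits.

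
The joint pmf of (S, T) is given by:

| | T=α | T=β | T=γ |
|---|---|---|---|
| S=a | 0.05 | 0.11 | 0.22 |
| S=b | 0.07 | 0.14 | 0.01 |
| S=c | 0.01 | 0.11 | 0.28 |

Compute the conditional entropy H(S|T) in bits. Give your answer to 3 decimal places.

Chain rule: H(S|T) = H(S,T) − H(T).
Marginals: p(S) = (0.3800, 0.2200, 0.4000), p(T) = (0.1300, 0.3600, 0.5100).
H(S,T) = 2.7100 bits; H(T) = 1.4087 bits.
H(S|T) = 2.7100 − 1.4087 = 1.301 bits.

1.301 bits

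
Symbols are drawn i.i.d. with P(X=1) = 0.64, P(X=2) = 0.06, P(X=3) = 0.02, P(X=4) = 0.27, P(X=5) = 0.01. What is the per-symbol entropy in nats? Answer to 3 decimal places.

0.932 nats

H(X) = −Σ p·ln p.
  −(0.64)·ln(0.64) = 0.2856
  −(0.06)·ln(0.06) = 0.1688
  −(0.02)·ln(0.02) = 0.0782
  −(0.27)·ln(0.27) = 0.3535
  −(0.01)·ln(0.01) = 0.0461
Sum: 0.2856 + 0.1688 + 0.0782 + 0.3535 + 0.0461 = 0.932 nats.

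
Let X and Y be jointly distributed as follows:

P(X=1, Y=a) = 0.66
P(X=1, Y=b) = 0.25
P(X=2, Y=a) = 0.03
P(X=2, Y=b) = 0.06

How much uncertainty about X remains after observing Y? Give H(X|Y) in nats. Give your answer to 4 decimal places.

Chain rule: H(X|Y) = H(X,Y) − H(Y).
Marginals: p(X) = (0.9100, 0.0900), p(Y) = (0.6900, 0.3100).
H(X,Y) = 0.8948 nats; H(Y) = 0.6191 nats.
H(X|Y) = 0.8948 − 0.6191 = 0.2757 nats.

0.2757 nats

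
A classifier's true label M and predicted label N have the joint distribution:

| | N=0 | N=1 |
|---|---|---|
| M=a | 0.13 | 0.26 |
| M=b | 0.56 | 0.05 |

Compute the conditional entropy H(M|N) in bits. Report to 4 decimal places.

Marginals: p(M) = (0.3900, 0.6100), p(N) = (0.6900, 0.3100).
H(M|N) = Σ p(N) · H(M|N=·).
  N=0: p=0.6900, H(M|N=0) = 0.6981
  N=1: p=0.3100, H(M|N=1) = 0.6374
Weighted sum = 0.6793 bits.

0.6793 bits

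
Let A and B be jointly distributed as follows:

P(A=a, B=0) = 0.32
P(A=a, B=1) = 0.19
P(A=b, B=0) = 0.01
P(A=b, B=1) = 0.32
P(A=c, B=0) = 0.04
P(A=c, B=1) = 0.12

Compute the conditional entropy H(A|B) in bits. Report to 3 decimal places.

Chain rule: H(A|B) = H(A,B) − H(B).
Marginals: p(A) = (0.5100, 0.3300, 0.1600), p(B) = (0.3700, 0.6300).
H(A,B) = 2.1266 bits; H(B) = 0.9507 bits.
H(A|B) = 2.1266 − 0.9507 = 1.176 bits.

1.176 bits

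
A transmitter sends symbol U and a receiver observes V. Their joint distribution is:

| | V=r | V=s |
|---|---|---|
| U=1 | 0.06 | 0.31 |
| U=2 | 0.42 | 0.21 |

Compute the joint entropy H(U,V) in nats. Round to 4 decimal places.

H(U,V) = −Σ p(x,y)·ln p(x,y) over all 4 cells.
  cell (1,r): −0.06·ln0.06 = 0.16880
  cell (1,s): −0.31·ln0.31 = 0.36307
  cell (2,r): −0.42·ln0.42 = 0.36435
  cell (2,s): −0.21·ln0.21 = 0.32774
Sum = 1.2240 nats.

1.2240 nats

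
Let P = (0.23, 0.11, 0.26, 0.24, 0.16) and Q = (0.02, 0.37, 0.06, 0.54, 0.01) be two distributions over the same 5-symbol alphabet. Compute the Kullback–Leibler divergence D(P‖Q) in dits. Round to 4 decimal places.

D(P‖Q) = Σ p·log₁₀(p/q).
  0.23·log₁₀(0.23/0.02) = 0.24396
  0.11·log₁₀(0.11/0.37) = -0.05795
  0.26·log₁₀(0.26/0.06) = 0.16557
  0.24·log₁₀(0.24/0.54) = -0.08452
  0.16·log₁₀(0.16/0.01) = 0.19266
D(P‖Q) = 0.4597 dits.

0.4597 dits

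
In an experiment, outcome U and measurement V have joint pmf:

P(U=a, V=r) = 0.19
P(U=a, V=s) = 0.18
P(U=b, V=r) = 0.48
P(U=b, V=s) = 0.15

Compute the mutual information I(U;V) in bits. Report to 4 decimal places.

0.0463 bits

Marginals: p(U) = (0.3700, 0.6300), p(V) = (0.6700, 0.3300).
I(U;V) = H(U) + H(V) − H(U,V).
H(U) = 0.9507, H(V) = 0.9149, H(U,V) = 1.8193.
I(U;V) = 0.9507 + 0.9149 − 1.8193 = 0.0463 bits.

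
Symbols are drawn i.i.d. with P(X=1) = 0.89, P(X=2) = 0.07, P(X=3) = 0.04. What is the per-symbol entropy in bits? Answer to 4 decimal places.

0.6039 bits

H(X) = −Σ p·log₂ p.
  −(0.89)·log₂(0.89) = 0.14963
  −(0.07)·log₂(0.07) = 0.26856
  −(0.04)·log₂(0.04) = 0.18575
Sum: 0.14963 + 0.26856 + 0.18575 = 0.6039 bits.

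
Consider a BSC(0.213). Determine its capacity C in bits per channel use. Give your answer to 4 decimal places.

Binary symmetric channel: C = 1 − h₂(ε) where h₂ is the binary entropy function.
h₂(0.213) = −0.213·log₂0.213 − 0.787·log₂0.787 = 0.7472.
C = 1 − 0.7472 = 0.2528 bits per channel use.

0.2528 bits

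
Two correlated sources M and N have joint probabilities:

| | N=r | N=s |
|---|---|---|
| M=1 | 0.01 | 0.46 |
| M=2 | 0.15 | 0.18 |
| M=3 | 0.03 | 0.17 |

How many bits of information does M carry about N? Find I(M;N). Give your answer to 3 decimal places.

0.182 bits

Marginals: p(M) = (0.4700, 0.3300, 0.2000), p(N) = (0.1900, 0.8100).
I(M;N) = H(M) + H(N) − H(M,N).
H(M) = 1.5042, H(N) = 0.7015, H(M,N) = 2.0240.
I(M;N) = 1.5042 + 0.7015 − 2.0240 = 0.182 bits.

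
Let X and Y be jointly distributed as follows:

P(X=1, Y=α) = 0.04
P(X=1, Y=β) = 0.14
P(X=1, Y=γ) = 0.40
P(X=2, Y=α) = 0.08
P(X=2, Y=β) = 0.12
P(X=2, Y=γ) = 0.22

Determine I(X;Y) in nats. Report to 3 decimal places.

Marginals: p(X) = (0.5800, 0.4200), p(Y) = (0.1200, 0.2600, 0.6200).
I(X;Y) = H(X) + H(Y) − H(X,Y).
H(X) = 0.6803, H(Y) = 0.9011, H(X,Y) = 1.5601.
I(X;Y) = 0.6803 + 0.9011 − 1.5601 = 0.021 nats.

0.021 nats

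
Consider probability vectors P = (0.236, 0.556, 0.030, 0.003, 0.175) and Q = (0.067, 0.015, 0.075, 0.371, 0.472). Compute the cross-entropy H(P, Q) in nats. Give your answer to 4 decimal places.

H(P,Q) = −Σ p·ln q.
  −0.236·ln(0.067) = 0.63792
  −0.556·ln(0.015) = 2.33504
  −0.030·ln(0.075) = 0.07771
  −0.003·ln(0.371) = 0.00297
  −0.175·ln(0.472) = 0.13139
H(P,Q) = 3.1850 nats.

3.1850 nats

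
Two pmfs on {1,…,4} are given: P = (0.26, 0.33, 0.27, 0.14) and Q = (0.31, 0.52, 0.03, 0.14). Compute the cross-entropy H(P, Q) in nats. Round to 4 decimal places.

1.7423 nats

H(P,Q) = −Σ p·ln q.
  −0.26·ln(0.31) = 0.30451
  −0.33·ln(0.52) = 0.21580
  −0.27·ln(0.03) = 0.94677
  −0.14·ln(0.14) = 0.27526
H(P,Q) = 1.7423 nats.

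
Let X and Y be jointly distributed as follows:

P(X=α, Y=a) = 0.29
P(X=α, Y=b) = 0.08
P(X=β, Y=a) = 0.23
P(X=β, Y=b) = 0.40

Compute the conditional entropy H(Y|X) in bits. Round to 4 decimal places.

0.8752 bits

Chain rule: H(Y|X) = H(X,Y) − H(X).
Marginals: p(X) = (0.3700, 0.6300), p(Y) = (0.5200, 0.4800).
H(X,Y) = 1.8259 bits; H(X) = 0.9507 bits.
H(Y|X) = 1.8259 − 0.9507 = 0.8752 bits.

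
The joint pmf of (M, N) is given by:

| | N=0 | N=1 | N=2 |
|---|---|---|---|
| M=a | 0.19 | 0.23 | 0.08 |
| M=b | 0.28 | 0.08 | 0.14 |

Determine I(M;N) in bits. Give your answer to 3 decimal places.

0.079 bits

Marginals: p(M) = (0.5000, 0.5000), p(N) = (0.4700, 0.3100, 0.2200).
I(M;N) = Σ p(x,y)·log₂[p(x,y)/(p(x)p(y))].
  (a,0): 0.19·log₂(0.8085) = -0.0583
  (a,1): 0.23·log₂(1.4839) = 0.1310
  (a,2): 0.08·log₂(0.7273) = -0.0368
  (b,0): 0.28·log₂(1.1915) = 0.0708
  (b,1): 0.08·log₂(0.5161) = -0.0763
  (b,2): 0.14·log₂(1.2727) = 0.0487
Sum = 0.079 bits.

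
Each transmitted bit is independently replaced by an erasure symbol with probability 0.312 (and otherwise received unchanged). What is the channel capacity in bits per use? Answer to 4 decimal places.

0.6880 bits

Binary erasure channel: capacity C = 1 − ε.
C = 1 − 0.312 = 0.6880 bits per channel use.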